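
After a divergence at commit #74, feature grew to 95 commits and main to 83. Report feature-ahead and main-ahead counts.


Common ancestor: commit #74
feature commits after divergence: 95 - 74 = 21
main commits after divergence: 83 - 74 = 9
feature is 21 commits ahead of main
main is 9 commits ahead of feature

feature ahead: 21, main ahead: 9


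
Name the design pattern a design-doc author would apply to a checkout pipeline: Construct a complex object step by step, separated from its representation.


This matches the Builder pattern

Builder


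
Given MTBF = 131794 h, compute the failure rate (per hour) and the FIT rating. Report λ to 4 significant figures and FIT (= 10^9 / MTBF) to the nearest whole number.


Formula: λ = 1 / MTBF; FIT = λ × 1e9 = 1e9 / MTBF
λ = 1 / 131794 ≈ 7.588e-06 failures/hour
FIT = 1e9 / 131794 ≈ 7588 failures per 1e9 hours (nearest whole number)

λ = 7.588e-06 /h, FIT = 7588


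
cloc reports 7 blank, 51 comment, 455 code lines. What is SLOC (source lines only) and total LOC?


Total LOC = blank + comment + code
Total LOC = 7 + 51 + 455 = 513
SLOC (source only) = code = 455

Total LOC: 513, SLOC: 455


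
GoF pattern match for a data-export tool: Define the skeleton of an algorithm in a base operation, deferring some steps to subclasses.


This matches the Template Method pattern

Template Method


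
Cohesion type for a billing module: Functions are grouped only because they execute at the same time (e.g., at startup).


Reasoning: Related by timing only
Type: Temporal cohesion

Temporal cohesion


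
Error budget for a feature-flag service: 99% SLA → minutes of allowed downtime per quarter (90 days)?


Formula: allowed downtime = period * (100 - SLA) / 100
Period (quarter (90 days)) = 129600 minutes
Unavailability fraction = (100 - 99.0) / 100
Allowed downtime = 129600 * (100 - 99.0) / 100
Allowed downtime = 1296.0 minutes

1296.0 minutes


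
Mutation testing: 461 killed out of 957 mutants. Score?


Mutation score = killed / total * 100
Mutation score = 461 / 957 * 100
Mutation score = 48.17%

48.17%


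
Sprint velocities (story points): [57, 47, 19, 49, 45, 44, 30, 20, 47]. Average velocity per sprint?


Formula: Avg velocity = Total points / Number of sprints
Points: [57, 47, 19, 49, 45, 44, 30, 20, 47]
Sum = 57 + 47 + 19 + 49 + 45 + 44 + 30 + 20 + 47 = 358
Avg velocity = 358 / 9 = 39.78 points/sprint

39.78 points/sprint


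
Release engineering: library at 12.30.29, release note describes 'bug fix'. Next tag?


Current: 12.30.29
Change category: 'bug fix' → patch bump
SemVer rule: patch bump → increment PATCH (MAJOR and MINOR unchanged)
New: 12.30.30

12.30.30


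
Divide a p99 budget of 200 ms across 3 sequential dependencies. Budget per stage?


Formula: per_stage = total_budget / stages
per_stage = 200 / 3
per_stage = 66.67 ms

66.67 ms


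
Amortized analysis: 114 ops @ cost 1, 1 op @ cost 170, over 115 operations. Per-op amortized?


Formula: Amortized cost = Total cost / Operations
Total cost = (114 * 1) + (1 * 170)
Total cost = 114 + 170 = 284
Amortized = 284 / 115 = 2.4696

2.4696


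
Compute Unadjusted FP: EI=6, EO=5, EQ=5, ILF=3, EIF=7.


UFP = EI*4 + EO*5 + EQ*4 + ILF*10 + EIF*7
UFP = 6*4 + 5*5 + 5*4 + 3*10 + 7*7
UFP = 24 + 25 + 20 + 30 + 49
UFP = 148

148


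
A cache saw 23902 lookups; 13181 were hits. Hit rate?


Formula: hit rate = hits / (hits + misses) * 100
hit rate = 13181 / (13181 + 10721) * 100
hit rate = 13181 / 23902 * 100
hit rate = 55.15%

55.15%


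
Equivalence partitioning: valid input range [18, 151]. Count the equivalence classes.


Valid range: [18, 151]
Class 1: x < 18 — invalid
Class 2: 18 ≤ x ≤ 151 — valid
Class 3: x > 151 — invalid
Total equivalence classes: 3

3 equivalence classes


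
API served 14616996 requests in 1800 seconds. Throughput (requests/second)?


Formula: throughput = requests / seconds
throughput = 14616996 / 1800
throughput = 8120.55 requests/second

8120.55 requests/second


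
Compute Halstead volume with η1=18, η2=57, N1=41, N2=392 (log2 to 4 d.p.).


Formula: V = N * log2(η), where N = N1 + N2 and η = η1 + η2
η = 18 + 57 = 75
N = 41 + 392 = 433
log2(75) ≈ 6.2288
V = 433 * 6.2288 = 2697.07

2697.07


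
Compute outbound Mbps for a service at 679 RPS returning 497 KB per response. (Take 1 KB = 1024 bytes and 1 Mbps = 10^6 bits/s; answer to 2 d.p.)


Formula: Mbps = payload_bytes * RPS * 8 / 1e6
Payload per request = 497 KB = 497 * 1024 = 508928 bytes
Total bytes/sec = 508928 * 679 = 345562112
Total bits/sec = 345562112 * 8 = 2764496896
Mbps = 2764496896 / 1e6 = 2764.5

2764.5 Mbps


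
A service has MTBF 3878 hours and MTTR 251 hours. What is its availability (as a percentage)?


Availability = MTBF / (MTBF + MTTR)
Availability = 3878 / (3878 + 251)
Availability = 3878 / 4129
Availability = 93.921%

93.921%


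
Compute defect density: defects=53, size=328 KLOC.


Defect density = defects / KLOC
Defect density = 53 / 328
Defect density = 0.162 defects/KLOC

0.162 defects/KLOC


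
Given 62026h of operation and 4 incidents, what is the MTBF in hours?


Formula: MTBF = Total operating time / Number of failures
MTBF = 62026 / 4
MTBF = 15506.5 hours

15506.5 hours


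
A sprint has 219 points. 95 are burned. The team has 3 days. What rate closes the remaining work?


Formula: Required rate = Remaining points / Days left
Remaining = 219 - 95 = 124 points
Required rate = 124 / 3 = 41.33 points/day

41.33 points/day


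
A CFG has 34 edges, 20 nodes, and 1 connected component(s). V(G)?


Formula: V(G) = E - N + 2P
V(G) = 34 - 20 + 2*1
V(G) = 14 + 2
V(G) = 16

16


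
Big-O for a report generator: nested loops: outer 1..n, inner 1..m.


Reasoning: product of independent bounds
Complexity: O(n*m)

O(n*m)


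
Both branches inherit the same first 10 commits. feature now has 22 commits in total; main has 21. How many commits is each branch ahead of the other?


Common ancestor: commit #10
feature commits after divergence: 22 - 10 = 12
main commits after divergence: 21 - 10 = 11
feature is 12 commits ahead of main
main is 11 commits ahead of feature

feature ahead: 12, main ahead: 11


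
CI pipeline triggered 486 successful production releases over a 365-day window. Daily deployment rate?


Formula: deployments per day = releases / days
= 486 / 365
= 1.332 deploys/day
(equivalently, 9.32 deploys/week)

1.332 deploys/day


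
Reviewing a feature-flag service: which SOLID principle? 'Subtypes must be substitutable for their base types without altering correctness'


This describes the Liskov Substitution Principle (LSP)

Liskov Substitution Principle (LSP)


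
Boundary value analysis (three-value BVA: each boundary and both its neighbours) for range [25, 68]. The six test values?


Range: [25, 68]
Boundaries: just below min, min, min+1, max-1, max, just above max
Values: [24, 25, 26, 67, 68, 69]

[24, 25, 26, 67, 68, 69]


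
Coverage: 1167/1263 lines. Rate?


Coverage = covered / total * 100
Coverage = 1167 / 1263 * 100
Coverage = 92.4%

92.4%


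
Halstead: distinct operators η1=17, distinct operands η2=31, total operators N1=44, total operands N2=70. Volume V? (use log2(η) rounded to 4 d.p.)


Formula: V = N * log2(η), where N = N1 + N2 and η = η1 + η2
η = 17 + 31 = 48
N = 44 + 70 = 114
log2(48) ≈ 5.5850
V = 114 * 5.5850 = 636.69

636.69


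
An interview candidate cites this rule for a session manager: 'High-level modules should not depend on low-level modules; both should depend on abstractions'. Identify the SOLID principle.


This describes the Dependency Inversion Principle (DIP)

Dependency Inversion Principle (DIP)


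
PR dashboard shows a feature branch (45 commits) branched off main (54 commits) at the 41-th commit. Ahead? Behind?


Common ancestor: commit #41
feature commits after divergence: 45 - 41 = 4
main commits after divergence: 54 - 41 = 13
feature is 4 commits ahead of main
main is 13 commits ahead of feature

feature ahead: 4, main ahead: 13


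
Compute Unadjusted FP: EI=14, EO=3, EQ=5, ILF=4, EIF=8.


UFP = EI*4 + EO*5 + EQ*4 + ILF*10 + EIF*7
UFP = 14*4 + 3*5 + 5*4 + 4*10 + 8*7
UFP = 56 + 15 + 20 + 40 + 56
UFP = 187

187


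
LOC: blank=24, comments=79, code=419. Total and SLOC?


Total LOC = blank + comment + code
Total LOC = 24 + 79 + 419 = 522
SLOC (source only) = code = 419

Total LOC: 522, SLOC: 419


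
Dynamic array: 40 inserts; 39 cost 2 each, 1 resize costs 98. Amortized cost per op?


Formula: Amortized cost = Total cost / Operations
Total cost = (39 * 2) + (1 * 98)
Total cost = 78 + 98 = 176
Amortized = 176 / 40 = 4.4

4.4


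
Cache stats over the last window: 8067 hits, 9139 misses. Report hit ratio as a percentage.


Formula: hit rate = hits / (hits + misses) * 100
hit rate = 8067 / (8067 + 9139) * 100
hit rate = 8067 / 17206 * 100
hit rate = 46.88%

46.88%


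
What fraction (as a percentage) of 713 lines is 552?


Coverage = covered / total * 100
Coverage = 552 / 713 * 100
Coverage = 77.42%

77.42%


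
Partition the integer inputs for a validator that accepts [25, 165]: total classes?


Valid range: [25, 165]
Class 1: x < 25 — invalid
Class 2: 25 ≤ x ≤ 165 — valid
Class 3: x > 165 — invalid
Total equivalence classes: 3

3 equivalence classes


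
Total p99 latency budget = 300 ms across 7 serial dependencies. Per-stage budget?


Formula: per_stage = total_budget / stages
per_stage = 300 / 7
per_stage = 42.86 ms

42.86 ms


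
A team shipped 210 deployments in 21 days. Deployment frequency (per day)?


Formula: deployments per day = releases / days
= 210 / 21
= 10.0 deploys/day
(equivalently, 70.0 deploys/week)

10.0 deploys/day


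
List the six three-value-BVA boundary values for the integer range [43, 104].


Range: [43, 104]
Boundaries: just below min, min, min+1, max-1, max, just above max
Values: [42, 43, 44, 103, 104, 105]

[42, 43, 44, 103, 104, 105]


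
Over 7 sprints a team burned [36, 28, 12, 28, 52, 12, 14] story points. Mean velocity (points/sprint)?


Formula: Avg velocity = Total points / Number of sprints
Points: [36, 28, 12, 28, 52, 12, 14]
Sum = 36 + 28 + 12 + 28 + 52 + 12 + 14 = 182
Avg velocity = 182 / 7 = 26.0 points/sprint

26.0 points/sprint


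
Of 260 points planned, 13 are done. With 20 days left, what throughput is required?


Formula: Required rate = Remaining points / Days left
Remaining = 260 - 13 = 247 points
Required rate = 247 / 20 = 12.35 points/day

12.35 points/day


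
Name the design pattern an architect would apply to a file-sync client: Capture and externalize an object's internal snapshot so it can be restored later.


This matches the Memento pattern

Memento


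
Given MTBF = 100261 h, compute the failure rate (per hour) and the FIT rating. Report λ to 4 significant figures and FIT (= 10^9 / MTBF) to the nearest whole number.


Formula: λ = 1 / MTBF; FIT = λ × 1e9 = 1e9 / MTBF
λ = 1 / 100261 ≈ 9.974e-06 failures/hour
FIT = 1e9 / 100261 ≈ 9974 failures per 1e9 hours (nearest whole number)

λ = 9.974e-06 /h, FIT = 9974


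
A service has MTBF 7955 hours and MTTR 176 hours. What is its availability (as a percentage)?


Availability = MTBF / (MTBF + MTTR)
Availability = 7955 / (7955 + 176)
Availability = 7955 / 8131
Availability = 97.8354%

97.8354%


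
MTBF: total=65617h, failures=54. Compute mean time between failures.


Formula: MTBF = Total operating time / Number of failures
MTBF = 65617 / 54
MTBF = 1215.13 hours

1215.13 hours


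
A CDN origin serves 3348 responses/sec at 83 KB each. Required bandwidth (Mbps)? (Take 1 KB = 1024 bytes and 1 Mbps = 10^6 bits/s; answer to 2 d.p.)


Formula: Mbps = payload_bytes * RPS * 8 / 1e6
Payload per request = 83 KB = 83 * 1024 = 84992 bytes
Total bytes/sec = 84992 * 3348 = 284553216
Total bits/sec = 284553216 * 8 = 2276425728
Mbps = 2276425728 / 1e6 = 2276.43

2276.43 Mbps


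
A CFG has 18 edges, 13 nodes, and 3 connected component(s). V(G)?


Formula: V(G) = E - N + 2P
V(G) = 18 - 13 + 2*3
V(G) = 5 + 6
V(G) = 11

11


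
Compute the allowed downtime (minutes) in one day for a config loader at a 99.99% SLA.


Formula: allowed downtime = period * (100 - SLA) / 100
Period (day) = 1440 minutes
Unavailability fraction = (100 - 99.99) / 100
Allowed downtime = 1440 * (100 - 99.99) / 100
Allowed downtime = 0.144 minutes

0.144 minutes


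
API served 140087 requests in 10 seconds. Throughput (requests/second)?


Formula: throughput = requests / seconds
throughput = 140087 / 10
throughput = 14008.7 requests/second

14008.7 requests/second


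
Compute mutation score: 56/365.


Mutation score = killed / total * 100
Mutation score = 56 / 365 * 100
Mutation score = 15.34%

15.34%


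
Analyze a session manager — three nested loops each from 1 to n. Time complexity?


Reasoning: three levels of nesting over n
Complexity: O(n^3)

O(n^3)


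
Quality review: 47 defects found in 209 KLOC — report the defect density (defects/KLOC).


Defect density = defects / KLOC
Defect density = 47 / 209
Defect density = 0.225 defects/KLOC

0.225 defects/KLOC


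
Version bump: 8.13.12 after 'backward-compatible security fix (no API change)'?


Current: 8.13.12
Change category: 'backward-compatible security fix (no API change)' → patch bump
SemVer rule: patch bump → increment PATCH (MAJOR and MINOR unchanged)
New: 8.13.13

8.13.13


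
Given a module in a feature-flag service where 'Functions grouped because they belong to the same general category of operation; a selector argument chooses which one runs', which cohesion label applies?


Reasoning: Grouped by category of activity, not by data or sequence
Type: Logical cohesion

Logical cohesion


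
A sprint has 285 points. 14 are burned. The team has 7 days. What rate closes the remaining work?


Formula: Required rate = Remaining points / Days left
Remaining = 285 - 14 = 271 points
Required rate = 271 / 7 = 38.71 points/day

38.71 points/day


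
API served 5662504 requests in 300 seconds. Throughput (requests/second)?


Formula: throughput = requests / seconds
throughput = 5662504 / 300
throughput = 18875.01 requests/second

18875.01 requests/second


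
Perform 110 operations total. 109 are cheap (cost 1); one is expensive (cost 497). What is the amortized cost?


Formula: Amortized cost = Total cost / Operations
Total cost = (109 * 1) + (1 * 497)
Total cost = 109 + 497 = 606
Amortized = 606 / 110 = 5.5091

5.5091


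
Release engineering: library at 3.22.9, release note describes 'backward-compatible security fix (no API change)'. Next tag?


Current: 3.22.9
Change category: 'backward-compatible security fix (no API change)' → patch bump
SemVer rule: patch bump → increment PATCH (MAJOR and MINOR unchanged)
New: 3.22.10

3.22.10


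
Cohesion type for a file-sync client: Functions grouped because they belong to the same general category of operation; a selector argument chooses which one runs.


Reasoning: Grouped by category of activity, not by data or sequence
Type: Logical cohesion

Logical cohesion


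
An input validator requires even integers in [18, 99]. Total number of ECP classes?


Constraint: even integers in [18, 99]
Class 1: x < 18 — out-of-range invalid
Class 2: x in [18,99] but odd — wrong type invalid
Class 3: x in [18,99] and even — valid
Class 4: x > 99 — out-of-range invalid
Total equivalence classes: 4

4 equivalence classes


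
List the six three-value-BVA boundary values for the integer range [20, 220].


Range: [20, 220]
Boundaries: just below min, min, min+1, max-1, max, just above max
Values: [19, 20, 21, 219, 220, 221]

[19, 20, 21, 219, 220, 221]


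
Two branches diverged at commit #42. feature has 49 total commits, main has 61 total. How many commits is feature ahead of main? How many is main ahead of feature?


Common ancestor: commit #42
feature commits after divergence: 49 - 42 = 7
main commits after divergence: 61 - 42 = 19
feature is 7 commits ahead of main
main is 19 commits ahead of feature

feature ahead: 7, main ahead: 19


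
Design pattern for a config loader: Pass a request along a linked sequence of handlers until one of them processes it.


This matches the Chain of Responsibility pattern

Chain of Responsibility


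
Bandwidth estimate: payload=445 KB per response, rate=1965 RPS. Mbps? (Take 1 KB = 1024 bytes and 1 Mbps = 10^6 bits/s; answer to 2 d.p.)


Formula: Mbps = payload_bytes * RPS * 8 / 1e6
Payload per request = 445 KB = 445 * 1024 = 455680 bytes
Total bytes/sec = 455680 * 1965 = 895411200
Total bits/sec = 895411200 * 8 = 7163289600
Mbps = 7163289600 / 1e6 = 7163.29

7163.29 Mbps


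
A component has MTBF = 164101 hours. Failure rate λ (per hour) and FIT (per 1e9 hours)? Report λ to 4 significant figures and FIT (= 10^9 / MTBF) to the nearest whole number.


Formula: λ = 1 / MTBF; FIT = λ × 1e9 = 1e9 / MTBF
λ = 1 / 164101 ≈ 6.094e-06 failures/hour
FIT = 1e9 / 164101 ≈ 6094 failures per 1e9 hours (nearest whole number)

λ = 6.094e-06 /h, FIT = 6094


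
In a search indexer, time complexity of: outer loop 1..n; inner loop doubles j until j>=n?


Reasoning: linear outer times logarithmic inner
Complexity: O(n log n)

O(n log n)


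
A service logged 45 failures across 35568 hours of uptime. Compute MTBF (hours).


Formula: MTBF = Total operating time / Number of failures
MTBF = 35568 / 45
MTBF = 790.4 hours

790.4 hours


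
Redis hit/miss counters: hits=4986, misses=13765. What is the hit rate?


Formula: hit rate = hits / (hits + misses) * 100
hit rate = 4986 / (4986 + 13765) * 100
hit rate = 4986 / 18751 * 100
hit rate = 26.59%

26.59%


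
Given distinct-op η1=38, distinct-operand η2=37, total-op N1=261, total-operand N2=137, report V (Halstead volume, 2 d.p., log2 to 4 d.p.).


Formula: V = N * log2(η), where N = N1 + N2 and η = η1 + η2
η = 38 + 37 = 75
N = 261 + 137 = 398
log2(75) ≈ 6.2288
V = 398 * 6.2288 = 2479.06

2479.06


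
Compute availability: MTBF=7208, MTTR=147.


Availability = MTBF / (MTBF + MTTR)
Availability = 7208 / (7208 + 147)
Availability = 7208 / 7355
Availability = 98.0014%

98.0014%


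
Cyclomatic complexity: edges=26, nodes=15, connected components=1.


Formula: V(G) = E - N + 2P
V(G) = 26 - 15 + 2*1
V(G) = 11 + 2
V(G) = 13

13


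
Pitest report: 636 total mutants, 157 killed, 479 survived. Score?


Mutation score = killed / total * 100
Mutation score = 157 / 636 * 100
Mutation score = 24.69%

24.69%


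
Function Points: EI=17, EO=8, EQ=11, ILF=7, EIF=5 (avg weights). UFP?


UFP = EI*4 + EO*5 + EQ*4 + ILF*10 + EIF*7
UFP = 17*4 + 8*5 + 11*4 + 7*10 + 5*7
UFP = 68 + 40 + 44 + 70 + 35
UFP = 257

257


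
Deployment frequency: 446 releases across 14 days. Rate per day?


Formula: deployments per day = releases / days
= 446 / 14
= 31.857 deploys/day
(equivalently, 223.0 deploys/week)

31.857 deploys/day


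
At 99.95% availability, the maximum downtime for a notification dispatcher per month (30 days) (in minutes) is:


Formula: allowed downtime = period * (100 - SLA) / 100
Period (month (30 days)) = 43200 minutes
Unavailability fraction = (100 - 99.95) / 100
Allowed downtime = 43200 * (100 - 99.95) / 100
Allowed downtime = 21.6 minutes

21.6 minutes


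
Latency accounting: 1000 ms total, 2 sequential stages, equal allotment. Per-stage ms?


Formula: per_stage = total_budget / stages
per_stage = 1000 / 2
per_stage = 500.0 ms

500.0 ms


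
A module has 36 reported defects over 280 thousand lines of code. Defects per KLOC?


Defect density = defects / KLOC
Defect density = 36 / 280
Defect density = 0.129 defects/KLOC

0.129 defects/KLOC


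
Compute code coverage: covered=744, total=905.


Coverage = covered / total * 100
Coverage = 744 / 905 * 100
Coverage = 82.21%

82.21%


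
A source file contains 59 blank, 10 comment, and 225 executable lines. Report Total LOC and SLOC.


Total LOC = blank + comment + code
Total LOC = 59 + 10 + 225 = 294
SLOC (source only) = code = 225

Total LOC: 294, SLOC: 225


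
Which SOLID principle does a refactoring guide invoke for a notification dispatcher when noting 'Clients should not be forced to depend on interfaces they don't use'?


This describes the Interface Segregation Principle (ISP)

Interface Segregation Principle (ISP)


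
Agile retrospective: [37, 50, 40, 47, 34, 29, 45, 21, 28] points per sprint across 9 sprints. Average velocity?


Formula: Avg velocity = Total points / Number of sprints
Points: [37, 50, 40, 47, 34, 29, 45, 21, 28]
Sum = 37 + 50 + 40 + 47 + 34 + 29 + 45 + 21 + 28 = 331
Avg velocity = 331 / 9 = 36.78 points/sprint

36.78 points/sprint


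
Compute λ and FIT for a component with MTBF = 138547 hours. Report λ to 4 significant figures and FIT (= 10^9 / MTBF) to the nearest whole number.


Formula: λ = 1 / MTBF; FIT = λ × 1e9 = 1e9 / MTBF
λ = 1 / 138547 ≈ 7.218e-06 failures/hour
FIT = 1e9 / 138547 ≈ 7218 failures per 1e9 hours (nearest whole number)

λ = 7.218e-06 /h, FIT = 7218


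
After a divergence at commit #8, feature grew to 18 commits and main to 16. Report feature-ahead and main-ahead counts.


Common ancestor: commit #8
feature commits after divergence: 18 - 8 = 10
main commits after divergence: 16 - 8 = 8
feature is 10 commits ahead of main
main is 8 commits ahead of feature

feature ahead: 10, main ahead: 8


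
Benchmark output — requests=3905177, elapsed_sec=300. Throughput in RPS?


Formula: throughput = requests / seconds
throughput = 3905177 / 300
throughput = 13017.26 requests/second

13017.26 requests/second


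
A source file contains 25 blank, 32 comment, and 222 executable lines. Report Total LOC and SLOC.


Total LOC = blank + comment + code
Total LOC = 25 + 32 + 222 = 279
SLOC (source only) = code = 222

Total LOC: 279, SLOC: 222


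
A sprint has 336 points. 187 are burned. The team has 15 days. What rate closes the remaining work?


Formula: Required rate = Remaining points / Days left
Remaining = 336 - 187 = 149 points
Required rate = 149 / 15 = 9.93 points/day

9.93 points/day


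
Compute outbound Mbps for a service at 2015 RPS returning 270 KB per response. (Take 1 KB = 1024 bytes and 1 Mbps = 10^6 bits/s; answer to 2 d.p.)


Formula: Mbps = payload_bytes * RPS * 8 / 1e6
Payload per request = 270 KB = 270 * 1024 = 276480 bytes
Total bytes/sec = 276480 * 2015 = 557107200
Total bits/sec = 557107200 * 8 = 4456857600
Mbps = 4456857600 / 1e6 = 4456.86

4456.86 Mbps


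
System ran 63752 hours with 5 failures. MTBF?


Formula: MTBF = Total operating time / Number of failures
MTBF = 63752 / 5
MTBF = 12750.4 hours

12750.4 hours


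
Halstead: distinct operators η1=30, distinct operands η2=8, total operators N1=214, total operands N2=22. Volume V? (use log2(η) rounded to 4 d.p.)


Formula: V = N * log2(η), where N = N1 + N2 and η = η1 + η2
η = 30 + 8 = 38
N = 214 + 22 = 236
log2(38) ≈ 5.2479
V = 236 * 5.2479 = 1238.50

1238.50


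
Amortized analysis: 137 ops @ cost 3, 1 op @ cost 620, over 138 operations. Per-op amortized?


Formula: Amortized cost = Total cost / Operations
Total cost = (137 * 3) + (1 * 620)
Total cost = 411 + 620 = 1031
Amortized = 1031 / 138 = 7.471

7.471


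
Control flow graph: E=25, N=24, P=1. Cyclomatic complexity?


Formula: V(G) = E - N + 2P
V(G) = 25 - 24 + 2*1
V(G) = 1 + 2
V(G) = 3

3


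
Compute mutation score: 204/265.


Mutation score = killed / total * 100
Mutation score = 204 / 265 * 100
Mutation score = 76.98%

76.98%


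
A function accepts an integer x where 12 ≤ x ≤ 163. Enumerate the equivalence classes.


Valid range: [12, 163]
Class 1: x < 12 — invalid
Class 2: 12 ≤ x ≤ 163 — valid
Class 3: x > 163 — invalid
Total equivalence classes: 3

3 equivalence classes


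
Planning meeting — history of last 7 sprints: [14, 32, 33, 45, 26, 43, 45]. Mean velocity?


Formula: Avg velocity = Total points / Number of sprints
Points: [14, 32, 33, 45, 26, 43, 45]
Sum = 14 + 32 + 33 + 45 + 26 + 43 + 45 = 238
Avg velocity = 238 / 7 = 34.0 points/sprint

34.0 points/sprint


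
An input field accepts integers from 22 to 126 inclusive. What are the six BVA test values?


Range: [22, 126]
Boundaries: just below min, min, min+1, max-1, max, just above max
Values: [21, 22, 23, 125, 126, 127]

[21, 22, 23, 125, 126, 127]


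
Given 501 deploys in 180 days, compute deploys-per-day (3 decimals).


Formula: deployments per day = releases / days
= 501 / 180
= 2.783 deploys/day
(equivalently, 19.48 deploys/week)

2.783 deploys/day


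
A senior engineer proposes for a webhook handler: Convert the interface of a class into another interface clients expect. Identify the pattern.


This matches the Adapter pattern

Adapter


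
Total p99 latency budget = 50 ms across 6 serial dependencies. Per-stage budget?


Formula: per_stage = total_budget / stages
per_stage = 50 / 6
per_stage = 8.33 ms

8.33 ms


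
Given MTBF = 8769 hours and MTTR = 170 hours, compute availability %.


Availability = MTBF / (MTBF + MTTR)
Availability = 8769 / (8769 + 170)
Availability = 8769 / 8939
Availability = 98.0982%

98.0982%


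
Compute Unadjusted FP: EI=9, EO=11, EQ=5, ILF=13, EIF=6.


UFP = EI*4 + EO*5 + EQ*4 + ILF*10 + EIF*7
UFP = 9*4 + 11*5 + 5*4 + 13*10 + 6*7
UFP = 36 + 55 + 20 + 130 + 42
UFP = 283

283


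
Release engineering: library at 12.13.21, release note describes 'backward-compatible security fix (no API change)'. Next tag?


Current: 12.13.21
Change category: 'backward-compatible security fix (no API change)' → patch bump
SemVer rule: patch bump → increment PATCH (MAJOR and MINOR unchanged)
New: 12.13.22

12.13.22


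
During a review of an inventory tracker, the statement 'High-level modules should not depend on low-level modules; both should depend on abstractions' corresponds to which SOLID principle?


This describes the Dependency Inversion Principle (DIP)

Dependency Inversion Principle (DIP)


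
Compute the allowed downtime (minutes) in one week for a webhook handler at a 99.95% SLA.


Formula: allowed downtime = period * (100 - SLA) / 100
Period (week) = 10080 minutes
Unavailability fraction = (100 - 99.95) / 100
Allowed downtime = 10080 * (100 - 99.95) / 100
Allowed downtime = 5.04 minutes

5.04 minutes


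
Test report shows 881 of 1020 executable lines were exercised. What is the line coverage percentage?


Coverage = covered / total * 100
Coverage = 881 / 1020 * 100
Coverage = 86.37%

86.37%


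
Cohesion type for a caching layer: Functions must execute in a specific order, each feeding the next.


Reasoning: Output of one is input to next
Type: Sequential cohesion

Sequential cohesion


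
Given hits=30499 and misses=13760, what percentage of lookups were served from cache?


Formula: hit rate = hits / (hits + misses) * 100
hit rate = 30499 / (30499 + 13760) * 100
hit rate = 30499 / 44259 * 100
hit rate = 68.91%

68.91%


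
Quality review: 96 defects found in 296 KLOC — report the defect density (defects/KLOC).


Defect density = defects / KLOC
Defect density = 96 / 296
Defect density = 0.324 defects/KLOC

0.324 defects/KLOC


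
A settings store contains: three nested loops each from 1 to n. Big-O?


Reasoning: three levels of nesting over n
Complexity: O(n^3)

O(n^3)


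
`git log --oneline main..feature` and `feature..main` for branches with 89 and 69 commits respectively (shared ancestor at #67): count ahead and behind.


Common ancestor: commit #67
feature commits after divergence: 89 - 67 = 22
main commits after divergence: 69 - 67 = 2
feature is 22 commits ahead of main
main is 2 commits ahead of feature

feature ahead: 22, main ahead: 2


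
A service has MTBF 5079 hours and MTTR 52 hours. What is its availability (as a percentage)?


Availability = MTBF / (MTBF + MTTR)
Availability = 5079 / (5079 + 52)
Availability = 5079 / 5131
Availability = 98.9866%

98.9866%


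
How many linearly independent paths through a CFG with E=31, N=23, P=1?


Formula: V(G) = E - N + 2P
V(G) = 31 - 23 + 2*1
V(G) = 8 + 2
V(G) = 10

10


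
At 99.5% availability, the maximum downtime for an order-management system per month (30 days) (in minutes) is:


Formula: allowed downtime = period * (100 - SLA) / 100
Period (month (30 days)) = 43200 minutes
Unavailability fraction = (100 - 99.5) / 100
Allowed downtime = 43200 * (100 - 99.5) / 100
Allowed downtime = 216.0 minutes

216.0 minutes


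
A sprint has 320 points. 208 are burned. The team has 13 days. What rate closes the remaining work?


Formula: Required rate = Remaining points / Days left
Remaining = 320 - 208 = 112 points
Required rate = 112 / 13 = 8.62 points/day

8.62 points/day


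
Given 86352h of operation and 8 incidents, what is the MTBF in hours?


Formula: MTBF = Total operating time / Number of failures
MTBF = 86352 / 8
MTBF = 10794.0 hours

10794.0 hours


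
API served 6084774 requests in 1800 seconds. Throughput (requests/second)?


Formula: throughput = requests / seconds
throughput = 6084774 / 1800
throughput = 3380.43 requests/second

3380.43 requests/second


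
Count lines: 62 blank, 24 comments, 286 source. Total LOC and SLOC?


Total LOC = blank + comment + code
Total LOC = 62 + 24 + 286 = 372
SLOC (source only) = code = 286

Total LOC: 372, SLOC: 286


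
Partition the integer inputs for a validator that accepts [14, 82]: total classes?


Valid range: [14, 82]
Class 1: x < 14 — invalid
Class 2: 14 ≤ x ≤ 82 — valid
Class 3: x > 82 — invalid
Total equivalence classes: 3

3 equivalence classes


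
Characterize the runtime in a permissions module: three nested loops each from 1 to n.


Reasoning: three levels of nesting over n
Complexity: O(n^3)

O(n^3)


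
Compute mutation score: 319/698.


Mutation score = killed / total * 100
Mutation score = 319 / 698 * 100
Mutation score = 45.7%

45.7%


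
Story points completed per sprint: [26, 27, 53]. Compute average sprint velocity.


Formula: Avg velocity = Total points / Number of sprints
Points: [26, 27, 53]
Sum = 26 + 27 + 53 = 106
Avg velocity = 106 / 3 = 35.33 points/sprint

35.33 points/sprint


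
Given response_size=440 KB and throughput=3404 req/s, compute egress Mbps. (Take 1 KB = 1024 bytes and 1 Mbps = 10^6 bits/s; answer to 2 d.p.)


Formula: Mbps = payload_bytes * RPS * 8 / 1e6
Payload per request = 440 KB = 440 * 1024 = 450560 bytes
Total bytes/sec = 450560 * 3404 = 1533706240
Total bits/sec = 1533706240 * 8 = 12269649920
Mbps = 12269649920 / 1e6 = 12269.65

12269.65 Mbps


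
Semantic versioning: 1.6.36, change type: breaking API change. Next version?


Current: 1.6.36
Change category: 'breaking API change' → major bump
SemVer rule: major bump → increment MAJOR, reset MINOR and PATCH to 0
New: 2.0.0

2.0.0


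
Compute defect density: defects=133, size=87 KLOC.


Defect density = defects / KLOC
Defect density = 133 / 87
Defect density = 1.529 defects/KLOC

1.529 defects/KLOC


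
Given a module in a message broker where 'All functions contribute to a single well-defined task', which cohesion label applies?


Reasoning: Best: single purpose
Type: Functional cohesion

Functional cohesion


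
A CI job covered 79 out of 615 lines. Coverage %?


Coverage = covered / total * 100
Coverage = 79 / 615 * 100
Coverage = 12.85%

12.85%


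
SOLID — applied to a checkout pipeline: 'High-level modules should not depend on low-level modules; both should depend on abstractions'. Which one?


This describes the Dependency Inversion Principle (DIP)

Dependency Inversion Principle (DIP)


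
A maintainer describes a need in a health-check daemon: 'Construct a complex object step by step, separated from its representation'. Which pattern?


This matches the Builder pattern

Builder


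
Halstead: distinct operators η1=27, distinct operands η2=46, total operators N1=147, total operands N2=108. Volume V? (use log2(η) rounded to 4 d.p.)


Formula: V = N * log2(η), where N = N1 + N2 and η = η1 + η2
η = 27 + 46 = 73
N = 147 + 108 = 255
log2(73) ≈ 6.1898
V = 255 * 6.1898 = 1578.40

1578.40


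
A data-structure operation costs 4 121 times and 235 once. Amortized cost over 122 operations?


Formula: Amortized cost = Total cost / Operations
Total cost = (121 * 4) + (1 * 235)
Total cost = 484 + 235 = 719
Amortized = 719 / 122 = 5.8934

5.8934


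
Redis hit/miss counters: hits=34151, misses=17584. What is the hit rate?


Formula: hit rate = hits / (hits + misses) * 100
hit rate = 34151 / (34151 + 17584) * 100
hit rate = 34151 / 51735 * 100
hit rate = 66.01%

66.01%


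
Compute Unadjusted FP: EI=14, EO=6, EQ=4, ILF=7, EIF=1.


UFP = EI*4 + EO*5 + EQ*4 + ILF*10 + EIF*7
UFP = 14*4 + 6*5 + 4*4 + 7*10 + 1*7
UFP = 56 + 30 + 16 + 70 + 7
UFP = 179

179


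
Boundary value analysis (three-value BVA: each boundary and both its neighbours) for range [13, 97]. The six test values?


Range: [13, 97]
Boundaries: just below min, min, min+1, max-1, max, just above max
Values: [12, 13, 14, 96, 97, 98]

[12, 13, 14, 96, 97, 98]


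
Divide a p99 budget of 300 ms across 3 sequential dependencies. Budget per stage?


Formula: per_stage = total_budget / stages
per_stage = 300 / 3
per_stage = 100.0 ms

100.0 ms


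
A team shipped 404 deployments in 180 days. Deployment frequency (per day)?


Formula: deployments per day = releases / days
= 404 / 180
= 2.244 deploys/day
(equivalently, 15.71 deploys/week)

2.244 deploys/day


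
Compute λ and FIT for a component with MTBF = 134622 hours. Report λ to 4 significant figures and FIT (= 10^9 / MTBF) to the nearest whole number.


Formula: λ = 1 / MTBF; FIT = λ × 1e9 = 1e9 / MTBF
λ = 1 / 134622 ≈ 7.428e-06 failures/hour
FIT = 1e9 / 134622 ≈ 7428 failures per 1e9 hours (nearest whole number)

λ = 7.428e-06 /h, FIT = 7428


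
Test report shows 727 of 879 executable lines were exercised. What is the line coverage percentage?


Coverage = covered / total * 100
Coverage = 727 / 879 * 100
Coverage = 82.71%

82.71%


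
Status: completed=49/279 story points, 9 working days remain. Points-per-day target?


Formula: Required rate = Remaining points / Days left
Remaining = 279 - 49 = 230 points
Required rate = 230 / 9 = 25.56 points/day

25.56 points/day


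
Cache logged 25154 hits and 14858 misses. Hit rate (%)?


Formula: hit rate = hits / (hits + misses) * 100
hit rate = 25154 / (25154 + 14858) * 100
hit rate = 25154 / 40012 * 100
hit rate = 62.87%

62.87%


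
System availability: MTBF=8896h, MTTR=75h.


Availability = MTBF / (MTBF + MTTR)
Availability = 8896 / (8896 + 75)
Availability = 8896 / 8971
Availability = 99.164%

99.164%


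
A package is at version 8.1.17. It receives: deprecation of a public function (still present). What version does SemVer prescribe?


Current: 8.1.17
Change category: 'deprecation of a public function (still present)' → minor bump
SemVer rule: minor bump → increment MINOR, reset PATCH to 0 (MAJOR unchanged)
New: 8.2.0

8.2.0


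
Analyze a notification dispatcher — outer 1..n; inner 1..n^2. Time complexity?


Reasoning: n times n^2
Complexity: O(n^3)

O(n^3)


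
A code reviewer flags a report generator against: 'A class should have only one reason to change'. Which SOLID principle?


This describes the Single Responsibility Principle (SRP)

Single Responsibility Principle (SRP)


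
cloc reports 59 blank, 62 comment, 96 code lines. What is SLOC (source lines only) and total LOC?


Total LOC = blank + comment + code
Total LOC = 59 + 62 + 96 = 217
SLOC (source only) = code = 96

Total LOC: 217, SLOC: 96


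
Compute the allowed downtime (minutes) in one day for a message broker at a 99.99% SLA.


Formula: allowed downtime = period * (100 - SLA) / 100
Period (day) = 1440 minutes
Unavailability fraction = (100 - 99.99) / 100
Allowed downtime = 1440 * (100 - 99.99) / 100
Allowed downtime = 0.144 minutes

0.144 minutes


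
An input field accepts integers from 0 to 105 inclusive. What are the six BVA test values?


Range: [0, 105]
Boundaries: just below min, min, min+1, max-1, max, just above max
Values: [-1, 0, 1, 104, 105, 106]

[-1, 0, 1, 104, 105, 106]


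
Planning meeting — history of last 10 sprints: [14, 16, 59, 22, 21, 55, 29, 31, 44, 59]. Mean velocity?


Formula: Avg velocity = Total points / Number of sprints
Points: [14, 16, 59, 22, 21, 55, 29, 31, 44, 59]
Sum = 14 + 16 + 59 + 22 + 21 + 55 + 29 + 31 + 44 + 59 = 350
Avg velocity = 350 / 10 = 35.0 points/sprint

35.0 points/sprint


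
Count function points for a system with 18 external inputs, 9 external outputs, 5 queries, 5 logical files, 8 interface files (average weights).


UFP = EI*4 + EO*5 + EQ*4 + ILF*10 + EIF*7
UFP = 18*4 + 9*5 + 5*4 + 5*10 + 8*7
UFP = 72 + 45 + 20 + 50 + 56
UFP = 243

243


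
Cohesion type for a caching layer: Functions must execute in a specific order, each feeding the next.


Reasoning: Output of one is input to next
Type: Sequential cohesion

Sequential cohesion


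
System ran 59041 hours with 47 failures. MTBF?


Formula: MTBF = Total operating time / Number of failures
MTBF = 59041 / 47
MTBF = 1256.19 hours

1256.19 hours


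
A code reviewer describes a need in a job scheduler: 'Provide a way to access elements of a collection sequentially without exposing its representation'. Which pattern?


This matches the Iterator pattern

Iterator


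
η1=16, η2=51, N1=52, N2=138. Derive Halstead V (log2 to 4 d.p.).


Formula: V = N * log2(η), where N = N1 + N2 and η = η1 + η2
η = 16 + 51 = 67
N = 52 + 138 = 190
log2(67) ≈ 6.0661
V = 190 * 6.0661 = 1152.56

1152.56


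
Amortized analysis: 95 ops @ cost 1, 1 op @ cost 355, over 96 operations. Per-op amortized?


Formula: Amortized cost = Total cost / Operations
Total cost = (95 * 1) + (1 * 355)
Total cost = 95 + 355 = 450
Amortized = 450 / 96 = 4.6875

4.6875


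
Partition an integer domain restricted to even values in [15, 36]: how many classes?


Constraint: even integers in [15, 36]
Class 1: x < 15 — out-of-range invalid
Class 2: x in [15,36] but odd — wrong type invalid
Class 3: x in [15,36] and even — valid
Class 4: x > 36 — out-of-range invalid
Total equivalence classes: 4

4 equivalence classes


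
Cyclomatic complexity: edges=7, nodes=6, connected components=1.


Formula: V(G) = E - N + 2P
V(G) = 7 - 6 + 2*1
V(G) = 1 + 2
V(G) = 3

3


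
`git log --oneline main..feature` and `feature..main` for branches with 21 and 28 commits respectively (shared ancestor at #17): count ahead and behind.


Common ancestor: commit #17
feature commits after divergence: 21 - 17 = 4
main commits after divergence: 28 - 17 = 11
feature is 4 commits ahead of main
main is 11 commits ahead of feature

feature ahead: 4, main ahead: 11


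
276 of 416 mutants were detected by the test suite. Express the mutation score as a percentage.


Mutation score = killed / total * 100
Mutation score = 276 / 416 * 100
Mutation score = 66.35%

66.35%


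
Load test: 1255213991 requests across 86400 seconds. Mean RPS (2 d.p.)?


Formula: throughput = requests / seconds
throughput = 1255213991 / 86400
throughput = 14527.94 requests/second

14527.94 requests/second


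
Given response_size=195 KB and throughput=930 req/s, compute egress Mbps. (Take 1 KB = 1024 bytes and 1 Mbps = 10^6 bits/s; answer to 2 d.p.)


Formula: Mbps = payload_bytes * RPS * 8 / 1e6
Payload per request = 195 KB = 195 * 1024 = 199680 bytes
Total bytes/sec = 199680 * 930 = 185702400
Total bits/sec = 185702400 * 8 = 1485619200
Mbps = 1485619200 / 1e6 = 1485.62

1485.62 Mbps
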